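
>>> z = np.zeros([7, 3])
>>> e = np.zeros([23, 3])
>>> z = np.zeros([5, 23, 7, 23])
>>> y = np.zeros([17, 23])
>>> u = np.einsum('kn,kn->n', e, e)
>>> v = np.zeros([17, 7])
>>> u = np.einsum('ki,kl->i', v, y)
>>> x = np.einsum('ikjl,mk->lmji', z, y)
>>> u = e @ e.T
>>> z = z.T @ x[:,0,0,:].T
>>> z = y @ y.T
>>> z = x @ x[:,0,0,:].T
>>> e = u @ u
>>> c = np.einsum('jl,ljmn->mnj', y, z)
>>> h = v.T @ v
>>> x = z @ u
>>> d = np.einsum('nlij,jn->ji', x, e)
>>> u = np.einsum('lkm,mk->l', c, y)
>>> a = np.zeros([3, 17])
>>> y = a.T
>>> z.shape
(23, 17, 7, 23)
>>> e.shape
(23, 23)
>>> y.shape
(17, 3)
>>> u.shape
(7,)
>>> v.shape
(17, 7)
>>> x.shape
(23, 17, 7, 23)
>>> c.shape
(7, 23, 17)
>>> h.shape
(7, 7)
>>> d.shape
(23, 7)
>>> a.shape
(3, 17)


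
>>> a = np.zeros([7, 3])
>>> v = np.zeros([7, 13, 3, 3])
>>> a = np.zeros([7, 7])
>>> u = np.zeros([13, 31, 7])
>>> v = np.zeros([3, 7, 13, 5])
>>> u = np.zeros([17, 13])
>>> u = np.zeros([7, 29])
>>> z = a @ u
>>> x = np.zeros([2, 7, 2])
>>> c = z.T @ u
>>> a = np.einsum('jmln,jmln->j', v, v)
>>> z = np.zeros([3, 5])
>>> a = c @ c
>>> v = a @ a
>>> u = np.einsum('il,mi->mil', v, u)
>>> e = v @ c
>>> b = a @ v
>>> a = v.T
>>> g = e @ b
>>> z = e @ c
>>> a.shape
(29, 29)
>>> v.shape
(29, 29)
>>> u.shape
(7, 29, 29)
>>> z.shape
(29, 29)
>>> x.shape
(2, 7, 2)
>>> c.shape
(29, 29)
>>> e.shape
(29, 29)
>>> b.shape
(29, 29)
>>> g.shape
(29, 29)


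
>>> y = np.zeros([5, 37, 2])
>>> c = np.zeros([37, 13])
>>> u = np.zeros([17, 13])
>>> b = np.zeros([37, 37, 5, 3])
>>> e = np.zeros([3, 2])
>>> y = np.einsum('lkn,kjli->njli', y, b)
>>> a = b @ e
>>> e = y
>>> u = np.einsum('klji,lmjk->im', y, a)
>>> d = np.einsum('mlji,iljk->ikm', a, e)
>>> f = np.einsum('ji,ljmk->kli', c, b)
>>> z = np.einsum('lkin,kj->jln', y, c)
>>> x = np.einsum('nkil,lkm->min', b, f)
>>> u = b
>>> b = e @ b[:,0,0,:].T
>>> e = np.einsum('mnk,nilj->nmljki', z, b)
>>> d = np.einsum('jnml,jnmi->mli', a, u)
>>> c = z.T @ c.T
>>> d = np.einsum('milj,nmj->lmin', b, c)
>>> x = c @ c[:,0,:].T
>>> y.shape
(2, 37, 5, 3)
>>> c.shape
(3, 2, 37)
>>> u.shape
(37, 37, 5, 3)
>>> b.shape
(2, 37, 5, 37)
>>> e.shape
(2, 13, 5, 37, 3, 37)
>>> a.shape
(37, 37, 5, 2)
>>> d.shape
(5, 2, 37, 3)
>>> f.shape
(3, 37, 13)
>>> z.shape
(13, 2, 3)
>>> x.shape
(3, 2, 3)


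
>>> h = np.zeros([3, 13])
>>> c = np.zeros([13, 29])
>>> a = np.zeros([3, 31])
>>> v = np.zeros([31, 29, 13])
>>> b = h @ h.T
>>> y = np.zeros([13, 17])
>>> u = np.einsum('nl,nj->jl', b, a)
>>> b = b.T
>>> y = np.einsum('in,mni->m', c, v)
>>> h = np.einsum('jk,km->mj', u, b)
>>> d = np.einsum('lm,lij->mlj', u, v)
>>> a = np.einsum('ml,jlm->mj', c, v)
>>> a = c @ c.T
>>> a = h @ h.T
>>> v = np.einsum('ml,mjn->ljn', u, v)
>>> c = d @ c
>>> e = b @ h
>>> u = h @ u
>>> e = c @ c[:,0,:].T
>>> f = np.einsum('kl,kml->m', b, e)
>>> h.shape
(3, 31)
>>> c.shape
(3, 31, 29)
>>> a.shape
(3, 3)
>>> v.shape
(3, 29, 13)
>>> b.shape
(3, 3)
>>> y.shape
(31,)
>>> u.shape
(3, 3)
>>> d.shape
(3, 31, 13)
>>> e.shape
(3, 31, 3)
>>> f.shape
(31,)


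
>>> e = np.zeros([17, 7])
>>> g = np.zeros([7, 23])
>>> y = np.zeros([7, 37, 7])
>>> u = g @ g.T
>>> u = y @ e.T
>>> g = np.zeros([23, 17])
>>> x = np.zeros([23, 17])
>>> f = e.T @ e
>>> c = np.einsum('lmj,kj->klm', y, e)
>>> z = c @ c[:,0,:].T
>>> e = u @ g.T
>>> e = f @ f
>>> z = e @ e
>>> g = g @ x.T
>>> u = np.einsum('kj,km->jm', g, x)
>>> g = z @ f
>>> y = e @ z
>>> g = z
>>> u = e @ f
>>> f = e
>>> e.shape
(7, 7)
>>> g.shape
(7, 7)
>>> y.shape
(7, 7)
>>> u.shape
(7, 7)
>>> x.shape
(23, 17)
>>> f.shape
(7, 7)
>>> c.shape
(17, 7, 37)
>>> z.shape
(7, 7)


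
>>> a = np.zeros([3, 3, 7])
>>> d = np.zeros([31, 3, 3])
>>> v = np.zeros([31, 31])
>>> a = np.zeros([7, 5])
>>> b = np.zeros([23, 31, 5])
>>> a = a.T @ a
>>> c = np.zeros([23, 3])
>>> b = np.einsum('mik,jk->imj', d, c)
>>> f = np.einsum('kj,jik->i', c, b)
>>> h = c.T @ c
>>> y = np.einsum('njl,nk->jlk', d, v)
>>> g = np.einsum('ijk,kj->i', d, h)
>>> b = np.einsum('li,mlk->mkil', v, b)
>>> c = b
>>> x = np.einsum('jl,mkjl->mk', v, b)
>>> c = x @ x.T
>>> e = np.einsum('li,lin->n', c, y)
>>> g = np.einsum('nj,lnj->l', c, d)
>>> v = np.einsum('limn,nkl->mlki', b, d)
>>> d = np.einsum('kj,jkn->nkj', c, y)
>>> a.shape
(5, 5)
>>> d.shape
(31, 3, 3)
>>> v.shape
(31, 3, 3, 23)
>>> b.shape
(3, 23, 31, 31)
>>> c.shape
(3, 3)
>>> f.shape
(31,)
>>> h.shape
(3, 3)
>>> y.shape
(3, 3, 31)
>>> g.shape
(31,)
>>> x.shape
(3, 23)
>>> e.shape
(31,)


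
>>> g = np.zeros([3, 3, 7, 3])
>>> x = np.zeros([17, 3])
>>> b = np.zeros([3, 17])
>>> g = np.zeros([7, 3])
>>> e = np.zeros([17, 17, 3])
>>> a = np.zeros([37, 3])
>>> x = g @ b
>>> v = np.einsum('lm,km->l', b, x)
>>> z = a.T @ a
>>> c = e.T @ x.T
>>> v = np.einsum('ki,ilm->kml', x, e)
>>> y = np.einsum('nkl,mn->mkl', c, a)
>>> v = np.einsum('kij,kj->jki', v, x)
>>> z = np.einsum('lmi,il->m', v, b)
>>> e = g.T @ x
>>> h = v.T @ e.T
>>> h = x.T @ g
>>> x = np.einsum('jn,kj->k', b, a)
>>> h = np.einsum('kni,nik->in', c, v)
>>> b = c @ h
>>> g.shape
(7, 3)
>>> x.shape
(37,)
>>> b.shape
(3, 17, 17)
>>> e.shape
(3, 17)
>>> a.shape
(37, 3)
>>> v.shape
(17, 7, 3)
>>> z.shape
(7,)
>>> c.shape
(3, 17, 7)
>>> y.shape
(37, 17, 7)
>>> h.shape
(7, 17)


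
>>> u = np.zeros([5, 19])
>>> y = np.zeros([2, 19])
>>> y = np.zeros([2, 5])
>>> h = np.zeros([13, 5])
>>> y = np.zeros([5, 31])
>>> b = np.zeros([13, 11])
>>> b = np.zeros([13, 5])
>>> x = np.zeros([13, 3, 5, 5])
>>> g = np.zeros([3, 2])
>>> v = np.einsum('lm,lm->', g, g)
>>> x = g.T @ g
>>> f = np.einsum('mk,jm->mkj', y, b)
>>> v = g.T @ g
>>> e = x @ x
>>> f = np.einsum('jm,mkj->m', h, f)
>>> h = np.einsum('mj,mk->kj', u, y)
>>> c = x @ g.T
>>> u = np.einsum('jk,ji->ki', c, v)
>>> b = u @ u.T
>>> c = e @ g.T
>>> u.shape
(3, 2)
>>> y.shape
(5, 31)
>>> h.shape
(31, 19)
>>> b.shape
(3, 3)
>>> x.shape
(2, 2)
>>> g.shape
(3, 2)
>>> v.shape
(2, 2)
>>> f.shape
(5,)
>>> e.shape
(2, 2)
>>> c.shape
(2, 3)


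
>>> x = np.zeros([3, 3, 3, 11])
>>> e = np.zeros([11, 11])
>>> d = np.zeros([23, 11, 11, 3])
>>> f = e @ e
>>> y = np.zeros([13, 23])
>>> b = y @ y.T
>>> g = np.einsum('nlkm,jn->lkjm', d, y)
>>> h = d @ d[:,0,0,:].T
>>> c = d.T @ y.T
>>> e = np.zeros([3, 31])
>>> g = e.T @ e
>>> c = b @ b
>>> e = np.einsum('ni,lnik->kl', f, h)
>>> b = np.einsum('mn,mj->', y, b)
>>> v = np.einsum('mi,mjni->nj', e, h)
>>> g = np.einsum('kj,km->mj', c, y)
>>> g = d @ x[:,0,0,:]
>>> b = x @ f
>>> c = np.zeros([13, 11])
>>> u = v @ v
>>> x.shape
(3, 3, 3, 11)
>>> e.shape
(23, 23)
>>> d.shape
(23, 11, 11, 3)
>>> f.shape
(11, 11)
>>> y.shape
(13, 23)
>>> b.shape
(3, 3, 3, 11)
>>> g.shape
(23, 11, 11, 11)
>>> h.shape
(23, 11, 11, 23)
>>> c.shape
(13, 11)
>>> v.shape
(11, 11)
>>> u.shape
(11, 11)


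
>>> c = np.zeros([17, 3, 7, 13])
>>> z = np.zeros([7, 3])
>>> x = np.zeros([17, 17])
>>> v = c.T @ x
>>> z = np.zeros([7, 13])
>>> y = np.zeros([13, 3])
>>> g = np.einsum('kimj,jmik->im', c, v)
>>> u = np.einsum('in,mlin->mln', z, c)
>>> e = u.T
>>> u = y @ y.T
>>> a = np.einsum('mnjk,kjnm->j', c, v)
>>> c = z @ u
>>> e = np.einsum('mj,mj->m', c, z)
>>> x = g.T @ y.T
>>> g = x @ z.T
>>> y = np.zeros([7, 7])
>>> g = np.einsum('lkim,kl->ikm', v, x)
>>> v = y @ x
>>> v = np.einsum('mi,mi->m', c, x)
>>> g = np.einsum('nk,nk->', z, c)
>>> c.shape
(7, 13)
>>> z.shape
(7, 13)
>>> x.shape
(7, 13)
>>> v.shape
(7,)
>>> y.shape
(7, 7)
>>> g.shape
()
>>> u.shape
(13, 13)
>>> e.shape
(7,)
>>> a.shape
(7,)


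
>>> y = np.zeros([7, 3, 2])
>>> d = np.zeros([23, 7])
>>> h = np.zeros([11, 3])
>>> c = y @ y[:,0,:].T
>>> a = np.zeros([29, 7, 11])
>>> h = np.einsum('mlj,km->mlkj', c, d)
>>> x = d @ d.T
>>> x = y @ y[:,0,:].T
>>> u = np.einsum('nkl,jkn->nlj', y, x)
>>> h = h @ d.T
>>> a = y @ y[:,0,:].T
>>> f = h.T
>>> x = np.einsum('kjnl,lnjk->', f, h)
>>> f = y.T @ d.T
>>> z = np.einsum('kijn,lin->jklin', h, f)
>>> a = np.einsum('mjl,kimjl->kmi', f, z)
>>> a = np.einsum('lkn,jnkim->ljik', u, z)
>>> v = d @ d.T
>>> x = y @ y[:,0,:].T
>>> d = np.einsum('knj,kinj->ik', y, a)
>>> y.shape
(7, 3, 2)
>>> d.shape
(23, 7)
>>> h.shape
(7, 3, 23, 23)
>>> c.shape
(7, 3, 7)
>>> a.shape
(7, 23, 3, 2)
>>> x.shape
(7, 3, 7)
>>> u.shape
(7, 2, 7)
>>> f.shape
(2, 3, 23)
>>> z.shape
(23, 7, 2, 3, 23)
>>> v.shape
(23, 23)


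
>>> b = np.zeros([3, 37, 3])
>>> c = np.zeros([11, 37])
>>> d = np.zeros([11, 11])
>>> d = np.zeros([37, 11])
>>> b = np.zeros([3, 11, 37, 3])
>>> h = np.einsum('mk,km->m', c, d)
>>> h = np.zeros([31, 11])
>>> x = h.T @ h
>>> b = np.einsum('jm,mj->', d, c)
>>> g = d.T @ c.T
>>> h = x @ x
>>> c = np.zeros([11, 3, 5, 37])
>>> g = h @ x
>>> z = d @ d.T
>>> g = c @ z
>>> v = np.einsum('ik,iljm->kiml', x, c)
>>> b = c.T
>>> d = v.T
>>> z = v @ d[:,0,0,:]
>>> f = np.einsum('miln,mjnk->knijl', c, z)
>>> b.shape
(37, 5, 3, 11)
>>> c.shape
(11, 3, 5, 37)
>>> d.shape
(3, 37, 11, 11)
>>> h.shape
(11, 11)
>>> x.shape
(11, 11)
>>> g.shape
(11, 3, 5, 37)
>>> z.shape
(11, 11, 37, 11)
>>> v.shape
(11, 11, 37, 3)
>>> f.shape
(11, 37, 3, 11, 5)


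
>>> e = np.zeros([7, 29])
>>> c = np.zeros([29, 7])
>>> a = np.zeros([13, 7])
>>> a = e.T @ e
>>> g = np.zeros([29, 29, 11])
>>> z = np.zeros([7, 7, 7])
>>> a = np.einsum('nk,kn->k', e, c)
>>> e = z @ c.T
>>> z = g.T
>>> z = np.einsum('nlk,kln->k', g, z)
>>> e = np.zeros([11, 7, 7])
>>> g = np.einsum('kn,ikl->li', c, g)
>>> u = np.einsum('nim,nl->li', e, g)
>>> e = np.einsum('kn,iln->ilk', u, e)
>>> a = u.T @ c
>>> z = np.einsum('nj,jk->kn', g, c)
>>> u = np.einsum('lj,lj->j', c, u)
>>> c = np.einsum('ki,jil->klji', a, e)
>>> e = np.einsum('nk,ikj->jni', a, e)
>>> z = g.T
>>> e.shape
(29, 7, 11)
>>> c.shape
(7, 29, 11, 7)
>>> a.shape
(7, 7)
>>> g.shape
(11, 29)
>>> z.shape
(29, 11)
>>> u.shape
(7,)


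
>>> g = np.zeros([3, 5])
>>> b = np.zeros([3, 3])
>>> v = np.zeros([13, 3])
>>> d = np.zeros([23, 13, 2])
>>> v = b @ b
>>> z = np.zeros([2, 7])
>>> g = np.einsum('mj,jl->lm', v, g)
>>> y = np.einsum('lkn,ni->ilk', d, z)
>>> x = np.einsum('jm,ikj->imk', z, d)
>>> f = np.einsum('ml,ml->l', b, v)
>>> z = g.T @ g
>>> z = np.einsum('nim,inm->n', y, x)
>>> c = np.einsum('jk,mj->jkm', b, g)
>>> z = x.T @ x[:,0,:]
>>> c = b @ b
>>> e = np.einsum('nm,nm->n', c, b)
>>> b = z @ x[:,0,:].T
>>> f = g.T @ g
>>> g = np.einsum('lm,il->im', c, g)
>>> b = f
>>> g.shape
(5, 3)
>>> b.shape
(3, 3)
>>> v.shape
(3, 3)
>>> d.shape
(23, 13, 2)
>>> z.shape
(13, 7, 13)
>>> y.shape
(7, 23, 13)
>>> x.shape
(23, 7, 13)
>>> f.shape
(3, 3)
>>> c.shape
(3, 3)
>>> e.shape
(3,)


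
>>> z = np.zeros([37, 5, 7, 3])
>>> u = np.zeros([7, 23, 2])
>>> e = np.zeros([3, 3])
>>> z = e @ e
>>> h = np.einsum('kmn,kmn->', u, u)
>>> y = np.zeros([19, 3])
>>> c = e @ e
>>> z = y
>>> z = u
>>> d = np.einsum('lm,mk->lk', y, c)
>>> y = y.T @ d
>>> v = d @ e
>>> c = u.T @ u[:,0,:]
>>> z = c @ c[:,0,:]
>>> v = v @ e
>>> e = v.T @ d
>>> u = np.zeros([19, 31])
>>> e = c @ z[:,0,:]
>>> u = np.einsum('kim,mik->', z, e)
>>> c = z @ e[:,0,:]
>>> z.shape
(2, 23, 2)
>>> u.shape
()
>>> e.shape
(2, 23, 2)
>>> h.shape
()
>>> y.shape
(3, 3)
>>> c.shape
(2, 23, 2)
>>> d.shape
(19, 3)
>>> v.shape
(19, 3)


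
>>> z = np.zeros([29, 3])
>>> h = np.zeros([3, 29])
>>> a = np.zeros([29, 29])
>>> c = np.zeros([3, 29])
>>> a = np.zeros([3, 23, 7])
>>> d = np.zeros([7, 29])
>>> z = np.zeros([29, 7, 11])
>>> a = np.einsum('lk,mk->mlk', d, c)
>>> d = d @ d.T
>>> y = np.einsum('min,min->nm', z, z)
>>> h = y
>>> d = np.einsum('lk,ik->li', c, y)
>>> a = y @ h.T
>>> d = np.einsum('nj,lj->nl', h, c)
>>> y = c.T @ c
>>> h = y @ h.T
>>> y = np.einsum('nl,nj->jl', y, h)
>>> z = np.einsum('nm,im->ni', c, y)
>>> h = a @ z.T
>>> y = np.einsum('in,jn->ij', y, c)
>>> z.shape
(3, 11)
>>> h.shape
(11, 3)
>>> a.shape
(11, 11)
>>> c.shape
(3, 29)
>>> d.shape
(11, 3)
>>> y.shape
(11, 3)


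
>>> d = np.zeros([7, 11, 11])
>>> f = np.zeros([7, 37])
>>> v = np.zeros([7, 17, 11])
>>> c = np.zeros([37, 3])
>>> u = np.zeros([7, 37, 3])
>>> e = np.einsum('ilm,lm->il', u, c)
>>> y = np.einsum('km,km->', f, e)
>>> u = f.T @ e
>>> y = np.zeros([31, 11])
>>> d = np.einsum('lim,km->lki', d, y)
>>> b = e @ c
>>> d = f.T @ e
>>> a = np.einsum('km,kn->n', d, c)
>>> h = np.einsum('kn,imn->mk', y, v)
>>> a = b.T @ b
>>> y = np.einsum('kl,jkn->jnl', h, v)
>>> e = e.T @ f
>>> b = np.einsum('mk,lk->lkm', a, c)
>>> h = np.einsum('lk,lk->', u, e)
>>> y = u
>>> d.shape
(37, 37)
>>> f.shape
(7, 37)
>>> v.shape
(7, 17, 11)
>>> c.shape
(37, 3)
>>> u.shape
(37, 37)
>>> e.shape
(37, 37)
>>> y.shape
(37, 37)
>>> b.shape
(37, 3, 3)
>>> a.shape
(3, 3)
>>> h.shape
()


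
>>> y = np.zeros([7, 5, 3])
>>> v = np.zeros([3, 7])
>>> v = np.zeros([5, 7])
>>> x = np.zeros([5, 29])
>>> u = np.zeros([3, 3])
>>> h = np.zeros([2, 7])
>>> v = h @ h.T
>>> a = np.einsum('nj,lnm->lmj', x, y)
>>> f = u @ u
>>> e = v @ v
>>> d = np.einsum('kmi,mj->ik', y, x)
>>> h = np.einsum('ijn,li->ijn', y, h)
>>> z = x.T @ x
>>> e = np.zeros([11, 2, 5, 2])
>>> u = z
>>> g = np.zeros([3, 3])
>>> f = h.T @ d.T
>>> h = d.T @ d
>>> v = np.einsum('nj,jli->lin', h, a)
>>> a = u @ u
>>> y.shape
(7, 5, 3)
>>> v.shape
(3, 29, 7)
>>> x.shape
(5, 29)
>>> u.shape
(29, 29)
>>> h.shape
(7, 7)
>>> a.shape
(29, 29)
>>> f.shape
(3, 5, 3)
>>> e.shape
(11, 2, 5, 2)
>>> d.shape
(3, 7)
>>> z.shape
(29, 29)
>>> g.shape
(3, 3)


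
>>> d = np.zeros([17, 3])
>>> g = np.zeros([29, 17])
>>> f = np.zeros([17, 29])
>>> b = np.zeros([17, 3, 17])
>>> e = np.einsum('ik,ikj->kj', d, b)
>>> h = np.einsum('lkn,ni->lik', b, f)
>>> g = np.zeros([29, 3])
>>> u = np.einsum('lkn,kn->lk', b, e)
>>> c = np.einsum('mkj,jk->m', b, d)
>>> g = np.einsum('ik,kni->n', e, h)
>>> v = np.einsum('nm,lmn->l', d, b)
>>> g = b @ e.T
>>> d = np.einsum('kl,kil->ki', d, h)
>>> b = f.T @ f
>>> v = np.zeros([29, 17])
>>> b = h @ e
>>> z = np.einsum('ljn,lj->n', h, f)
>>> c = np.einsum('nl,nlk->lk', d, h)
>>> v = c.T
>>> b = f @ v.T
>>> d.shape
(17, 29)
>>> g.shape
(17, 3, 3)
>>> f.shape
(17, 29)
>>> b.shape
(17, 3)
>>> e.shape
(3, 17)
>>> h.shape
(17, 29, 3)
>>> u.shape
(17, 3)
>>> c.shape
(29, 3)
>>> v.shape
(3, 29)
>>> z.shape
(3,)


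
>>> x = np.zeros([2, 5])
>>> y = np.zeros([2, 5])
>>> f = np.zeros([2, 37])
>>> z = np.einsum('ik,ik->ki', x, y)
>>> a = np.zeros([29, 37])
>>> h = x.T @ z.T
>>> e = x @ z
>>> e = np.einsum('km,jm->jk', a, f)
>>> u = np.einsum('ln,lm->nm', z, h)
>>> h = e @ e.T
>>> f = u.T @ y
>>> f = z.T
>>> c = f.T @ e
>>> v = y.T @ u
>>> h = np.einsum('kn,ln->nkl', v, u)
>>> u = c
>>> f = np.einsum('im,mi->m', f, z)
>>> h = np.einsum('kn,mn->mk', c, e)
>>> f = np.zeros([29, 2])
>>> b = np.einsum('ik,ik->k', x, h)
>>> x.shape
(2, 5)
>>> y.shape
(2, 5)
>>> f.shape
(29, 2)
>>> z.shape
(5, 2)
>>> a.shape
(29, 37)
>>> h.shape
(2, 5)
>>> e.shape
(2, 29)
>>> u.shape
(5, 29)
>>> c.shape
(5, 29)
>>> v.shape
(5, 5)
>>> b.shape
(5,)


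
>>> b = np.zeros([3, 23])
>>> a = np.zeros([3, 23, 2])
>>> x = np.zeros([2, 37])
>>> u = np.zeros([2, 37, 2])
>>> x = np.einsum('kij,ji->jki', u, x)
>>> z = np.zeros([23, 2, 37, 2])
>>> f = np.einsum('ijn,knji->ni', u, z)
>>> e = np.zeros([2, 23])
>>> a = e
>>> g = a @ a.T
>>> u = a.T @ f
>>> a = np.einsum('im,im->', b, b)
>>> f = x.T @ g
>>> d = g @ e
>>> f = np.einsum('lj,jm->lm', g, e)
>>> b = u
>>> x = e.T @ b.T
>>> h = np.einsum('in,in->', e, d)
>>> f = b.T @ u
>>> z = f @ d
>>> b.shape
(23, 2)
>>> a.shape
()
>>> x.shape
(23, 23)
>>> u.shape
(23, 2)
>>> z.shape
(2, 23)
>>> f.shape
(2, 2)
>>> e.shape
(2, 23)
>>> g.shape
(2, 2)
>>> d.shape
(2, 23)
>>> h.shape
()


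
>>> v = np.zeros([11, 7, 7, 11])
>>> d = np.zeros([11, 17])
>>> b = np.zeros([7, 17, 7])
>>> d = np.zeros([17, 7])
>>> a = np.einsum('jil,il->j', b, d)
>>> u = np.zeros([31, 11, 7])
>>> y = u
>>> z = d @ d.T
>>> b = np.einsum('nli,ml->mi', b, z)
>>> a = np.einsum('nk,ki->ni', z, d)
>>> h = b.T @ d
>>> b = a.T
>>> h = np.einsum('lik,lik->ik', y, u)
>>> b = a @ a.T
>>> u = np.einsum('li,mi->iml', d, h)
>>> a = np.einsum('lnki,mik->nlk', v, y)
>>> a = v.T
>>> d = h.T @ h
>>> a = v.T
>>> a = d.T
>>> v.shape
(11, 7, 7, 11)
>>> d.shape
(7, 7)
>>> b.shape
(17, 17)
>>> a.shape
(7, 7)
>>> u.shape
(7, 11, 17)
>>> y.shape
(31, 11, 7)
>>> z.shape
(17, 17)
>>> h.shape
(11, 7)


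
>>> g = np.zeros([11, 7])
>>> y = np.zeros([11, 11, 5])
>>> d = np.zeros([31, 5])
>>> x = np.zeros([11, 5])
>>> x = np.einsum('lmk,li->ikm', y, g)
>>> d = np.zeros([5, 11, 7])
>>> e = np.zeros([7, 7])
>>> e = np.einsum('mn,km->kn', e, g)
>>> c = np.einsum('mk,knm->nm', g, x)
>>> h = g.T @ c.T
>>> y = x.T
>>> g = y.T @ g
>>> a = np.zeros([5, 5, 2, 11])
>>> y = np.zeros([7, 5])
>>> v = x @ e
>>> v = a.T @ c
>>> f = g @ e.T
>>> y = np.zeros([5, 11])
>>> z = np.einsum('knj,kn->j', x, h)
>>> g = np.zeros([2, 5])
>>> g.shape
(2, 5)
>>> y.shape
(5, 11)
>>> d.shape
(5, 11, 7)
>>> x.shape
(7, 5, 11)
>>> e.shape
(11, 7)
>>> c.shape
(5, 11)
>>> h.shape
(7, 5)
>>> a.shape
(5, 5, 2, 11)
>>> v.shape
(11, 2, 5, 11)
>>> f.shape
(7, 5, 11)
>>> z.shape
(11,)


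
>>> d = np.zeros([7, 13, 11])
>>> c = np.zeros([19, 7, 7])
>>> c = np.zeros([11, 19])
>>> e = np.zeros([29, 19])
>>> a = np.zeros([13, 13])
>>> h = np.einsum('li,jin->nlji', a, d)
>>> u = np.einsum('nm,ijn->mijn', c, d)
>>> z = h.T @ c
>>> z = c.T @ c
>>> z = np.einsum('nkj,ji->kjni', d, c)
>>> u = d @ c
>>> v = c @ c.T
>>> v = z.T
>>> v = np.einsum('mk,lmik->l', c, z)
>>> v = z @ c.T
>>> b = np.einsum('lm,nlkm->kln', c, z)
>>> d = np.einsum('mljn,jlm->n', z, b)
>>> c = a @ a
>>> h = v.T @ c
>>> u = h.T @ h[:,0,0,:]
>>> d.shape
(19,)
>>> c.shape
(13, 13)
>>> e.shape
(29, 19)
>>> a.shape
(13, 13)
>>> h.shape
(11, 7, 11, 13)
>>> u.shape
(13, 11, 7, 13)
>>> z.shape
(13, 11, 7, 19)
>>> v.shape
(13, 11, 7, 11)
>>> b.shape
(7, 11, 13)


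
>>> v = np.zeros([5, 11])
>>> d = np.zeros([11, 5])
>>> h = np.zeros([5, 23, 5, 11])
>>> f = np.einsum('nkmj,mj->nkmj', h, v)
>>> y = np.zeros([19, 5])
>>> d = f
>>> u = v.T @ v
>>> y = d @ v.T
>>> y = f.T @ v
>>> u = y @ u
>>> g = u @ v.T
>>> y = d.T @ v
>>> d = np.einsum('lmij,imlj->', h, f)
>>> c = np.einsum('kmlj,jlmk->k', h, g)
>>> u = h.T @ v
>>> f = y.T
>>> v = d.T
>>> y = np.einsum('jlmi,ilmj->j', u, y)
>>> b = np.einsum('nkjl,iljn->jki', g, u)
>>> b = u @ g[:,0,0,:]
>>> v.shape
()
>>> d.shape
()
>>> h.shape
(5, 23, 5, 11)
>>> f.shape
(11, 23, 5, 11)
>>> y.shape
(11,)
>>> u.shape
(11, 5, 23, 11)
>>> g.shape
(11, 5, 23, 5)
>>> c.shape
(5,)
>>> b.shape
(11, 5, 23, 5)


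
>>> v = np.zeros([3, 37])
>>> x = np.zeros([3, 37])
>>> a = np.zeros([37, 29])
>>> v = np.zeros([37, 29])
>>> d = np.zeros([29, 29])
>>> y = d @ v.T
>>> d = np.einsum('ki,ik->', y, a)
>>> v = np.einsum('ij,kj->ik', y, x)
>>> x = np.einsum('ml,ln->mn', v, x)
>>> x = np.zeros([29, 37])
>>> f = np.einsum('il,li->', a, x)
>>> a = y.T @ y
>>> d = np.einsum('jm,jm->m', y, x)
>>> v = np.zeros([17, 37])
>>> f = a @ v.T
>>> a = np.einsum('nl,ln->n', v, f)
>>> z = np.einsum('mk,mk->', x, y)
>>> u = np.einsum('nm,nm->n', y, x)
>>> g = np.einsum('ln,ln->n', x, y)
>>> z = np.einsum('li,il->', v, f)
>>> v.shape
(17, 37)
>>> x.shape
(29, 37)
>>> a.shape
(17,)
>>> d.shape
(37,)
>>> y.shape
(29, 37)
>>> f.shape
(37, 17)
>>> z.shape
()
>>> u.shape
(29,)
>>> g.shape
(37,)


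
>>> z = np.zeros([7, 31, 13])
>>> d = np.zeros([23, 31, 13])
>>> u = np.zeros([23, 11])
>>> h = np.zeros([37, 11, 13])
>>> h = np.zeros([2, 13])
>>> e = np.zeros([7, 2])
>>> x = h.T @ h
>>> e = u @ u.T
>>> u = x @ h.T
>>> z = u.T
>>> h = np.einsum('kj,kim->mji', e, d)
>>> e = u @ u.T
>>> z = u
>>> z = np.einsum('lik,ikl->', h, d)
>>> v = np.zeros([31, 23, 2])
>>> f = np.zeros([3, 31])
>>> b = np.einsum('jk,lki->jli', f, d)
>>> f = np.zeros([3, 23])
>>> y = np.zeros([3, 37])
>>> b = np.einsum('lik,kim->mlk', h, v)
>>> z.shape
()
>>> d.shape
(23, 31, 13)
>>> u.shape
(13, 2)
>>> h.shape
(13, 23, 31)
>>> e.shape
(13, 13)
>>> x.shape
(13, 13)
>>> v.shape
(31, 23, 2)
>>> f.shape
(3, 23)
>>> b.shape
(2, 13, 31)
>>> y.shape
(3, 37)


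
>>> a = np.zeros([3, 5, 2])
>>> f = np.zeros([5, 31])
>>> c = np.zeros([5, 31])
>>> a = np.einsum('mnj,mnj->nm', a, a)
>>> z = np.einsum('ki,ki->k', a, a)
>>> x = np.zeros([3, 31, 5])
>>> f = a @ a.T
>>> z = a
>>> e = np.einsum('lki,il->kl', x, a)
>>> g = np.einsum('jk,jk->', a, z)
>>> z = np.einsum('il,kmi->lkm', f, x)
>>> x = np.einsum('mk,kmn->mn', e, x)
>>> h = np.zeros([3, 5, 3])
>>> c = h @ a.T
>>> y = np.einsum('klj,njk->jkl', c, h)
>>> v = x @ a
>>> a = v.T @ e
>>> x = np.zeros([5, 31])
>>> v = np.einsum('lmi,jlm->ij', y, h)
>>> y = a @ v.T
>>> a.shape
(3, 3)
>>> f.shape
(5, 5)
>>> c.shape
(3, 5, 5)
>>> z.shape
(5, 3, 31)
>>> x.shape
(5, 31)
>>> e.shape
(31, 3)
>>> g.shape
()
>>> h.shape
(3, 5, 3)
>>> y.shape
(3, 5)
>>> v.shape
(5, 3)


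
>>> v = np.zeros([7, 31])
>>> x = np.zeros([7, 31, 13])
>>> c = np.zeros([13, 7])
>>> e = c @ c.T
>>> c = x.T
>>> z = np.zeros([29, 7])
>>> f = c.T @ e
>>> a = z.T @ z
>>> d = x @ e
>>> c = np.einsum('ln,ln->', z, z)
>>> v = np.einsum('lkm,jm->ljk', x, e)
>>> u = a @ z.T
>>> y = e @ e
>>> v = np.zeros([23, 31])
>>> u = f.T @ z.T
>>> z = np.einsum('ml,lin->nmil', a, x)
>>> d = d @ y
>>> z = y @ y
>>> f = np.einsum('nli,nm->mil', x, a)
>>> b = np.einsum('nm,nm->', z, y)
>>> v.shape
(23, 31)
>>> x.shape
(7, 31, 13)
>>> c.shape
()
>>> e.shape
(13, 13)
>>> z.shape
(13, 13)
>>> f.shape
(7, 13, 31)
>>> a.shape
(7, 7)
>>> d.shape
(7, 31, 13)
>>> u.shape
(13, 31, 29)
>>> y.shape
(13, 13)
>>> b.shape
()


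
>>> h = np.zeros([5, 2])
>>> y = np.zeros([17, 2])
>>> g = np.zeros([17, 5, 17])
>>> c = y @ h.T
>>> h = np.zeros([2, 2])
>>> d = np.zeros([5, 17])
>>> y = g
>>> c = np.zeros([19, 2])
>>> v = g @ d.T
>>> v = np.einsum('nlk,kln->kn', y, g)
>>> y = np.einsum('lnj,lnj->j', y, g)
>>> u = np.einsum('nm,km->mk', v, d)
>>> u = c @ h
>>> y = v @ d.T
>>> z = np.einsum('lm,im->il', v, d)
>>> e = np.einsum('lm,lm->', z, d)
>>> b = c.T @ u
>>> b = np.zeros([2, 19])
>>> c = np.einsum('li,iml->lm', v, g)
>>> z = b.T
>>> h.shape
(2, 2)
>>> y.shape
(17, 5)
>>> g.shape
(17, 5, 17)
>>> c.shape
(17, 5)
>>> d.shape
(5, 17)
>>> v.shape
(17, 17)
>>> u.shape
(19, 2)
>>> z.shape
(19, 2)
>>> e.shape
()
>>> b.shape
(2, 19)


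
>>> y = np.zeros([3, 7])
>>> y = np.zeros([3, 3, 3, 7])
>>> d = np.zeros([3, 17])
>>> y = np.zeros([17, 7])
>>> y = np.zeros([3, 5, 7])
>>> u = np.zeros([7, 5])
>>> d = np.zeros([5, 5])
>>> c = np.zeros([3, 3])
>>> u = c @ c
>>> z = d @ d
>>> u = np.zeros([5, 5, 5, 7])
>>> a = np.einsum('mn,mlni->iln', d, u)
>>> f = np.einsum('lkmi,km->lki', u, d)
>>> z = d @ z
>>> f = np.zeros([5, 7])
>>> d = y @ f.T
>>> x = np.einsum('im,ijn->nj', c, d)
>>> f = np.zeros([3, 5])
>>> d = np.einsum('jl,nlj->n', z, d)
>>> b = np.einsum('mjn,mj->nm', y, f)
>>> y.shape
(3, 5, 7)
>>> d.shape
(3,)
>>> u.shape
(5, 5, 5, 7)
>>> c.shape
(3, 3)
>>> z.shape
(5, 5)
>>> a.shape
(7, 5, 5)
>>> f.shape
(3, 5)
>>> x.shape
(5, 5)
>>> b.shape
(7, 3)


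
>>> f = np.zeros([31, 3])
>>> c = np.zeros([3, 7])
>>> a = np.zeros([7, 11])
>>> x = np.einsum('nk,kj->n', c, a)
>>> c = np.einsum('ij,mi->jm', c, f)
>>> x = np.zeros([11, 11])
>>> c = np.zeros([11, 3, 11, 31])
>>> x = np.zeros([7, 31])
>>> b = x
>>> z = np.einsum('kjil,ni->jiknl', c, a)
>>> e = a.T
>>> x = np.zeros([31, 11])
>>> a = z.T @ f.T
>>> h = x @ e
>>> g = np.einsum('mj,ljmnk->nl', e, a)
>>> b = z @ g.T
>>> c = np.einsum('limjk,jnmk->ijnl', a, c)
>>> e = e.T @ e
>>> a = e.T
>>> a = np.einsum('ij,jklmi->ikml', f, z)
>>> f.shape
(31, 3)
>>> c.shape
(7, 11, 3, 31)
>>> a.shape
(31, 11, 7, 11)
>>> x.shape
(31, 11)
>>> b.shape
(3, 11, 11, 7, 11)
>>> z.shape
(3, 11, 11, 7, 31)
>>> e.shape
(7, 7)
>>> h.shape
(31, 7)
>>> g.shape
(11, 31)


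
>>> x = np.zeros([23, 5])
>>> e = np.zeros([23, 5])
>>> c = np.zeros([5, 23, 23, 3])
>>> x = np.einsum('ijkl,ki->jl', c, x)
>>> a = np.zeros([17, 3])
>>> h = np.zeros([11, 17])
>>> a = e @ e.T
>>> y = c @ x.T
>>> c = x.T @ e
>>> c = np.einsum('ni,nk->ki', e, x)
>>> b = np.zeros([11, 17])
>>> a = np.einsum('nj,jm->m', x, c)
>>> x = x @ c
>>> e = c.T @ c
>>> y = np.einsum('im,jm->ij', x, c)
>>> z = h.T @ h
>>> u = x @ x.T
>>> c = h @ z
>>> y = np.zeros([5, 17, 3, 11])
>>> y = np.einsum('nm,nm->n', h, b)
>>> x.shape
(23, 5)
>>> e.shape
(5, 5)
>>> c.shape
(11, 17)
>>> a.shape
(5,)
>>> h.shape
(11, 17)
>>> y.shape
(11,)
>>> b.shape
(11, 17)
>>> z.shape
(17, 17)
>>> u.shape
(23, 23)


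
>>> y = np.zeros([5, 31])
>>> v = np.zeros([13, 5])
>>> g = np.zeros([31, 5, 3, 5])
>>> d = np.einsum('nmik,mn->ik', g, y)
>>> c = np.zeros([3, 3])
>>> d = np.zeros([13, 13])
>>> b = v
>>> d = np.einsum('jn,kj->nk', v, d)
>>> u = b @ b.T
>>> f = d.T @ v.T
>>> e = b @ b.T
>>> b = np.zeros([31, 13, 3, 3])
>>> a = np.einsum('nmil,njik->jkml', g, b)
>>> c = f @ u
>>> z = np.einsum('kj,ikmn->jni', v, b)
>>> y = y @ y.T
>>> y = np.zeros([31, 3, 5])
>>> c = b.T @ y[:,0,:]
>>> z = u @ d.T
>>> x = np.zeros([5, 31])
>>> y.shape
(31, 3, 5)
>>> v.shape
(13, 5)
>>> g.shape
(31, 5, 3, 5)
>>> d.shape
(5, 13)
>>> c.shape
(3, 3, 13, 5)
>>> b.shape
(31, 13, 3, 3)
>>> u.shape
(13, 13)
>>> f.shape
(13, 13)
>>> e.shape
(13, 13)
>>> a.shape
(13, 3, 5, 5)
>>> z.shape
(13, 5)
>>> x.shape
(5, 31)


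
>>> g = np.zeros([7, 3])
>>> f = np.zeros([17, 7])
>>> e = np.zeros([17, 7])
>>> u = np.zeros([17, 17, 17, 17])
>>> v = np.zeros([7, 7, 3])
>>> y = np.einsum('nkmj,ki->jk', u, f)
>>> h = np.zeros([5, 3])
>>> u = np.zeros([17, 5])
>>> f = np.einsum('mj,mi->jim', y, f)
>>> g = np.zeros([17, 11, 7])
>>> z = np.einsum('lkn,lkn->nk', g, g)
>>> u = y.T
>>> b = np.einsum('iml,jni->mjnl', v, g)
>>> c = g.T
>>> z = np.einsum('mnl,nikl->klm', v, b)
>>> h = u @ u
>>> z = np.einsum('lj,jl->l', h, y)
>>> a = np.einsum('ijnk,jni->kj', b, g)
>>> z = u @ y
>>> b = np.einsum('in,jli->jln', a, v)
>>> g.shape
(17, 11, 7)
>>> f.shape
(17, 7, 17)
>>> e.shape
(17, 7)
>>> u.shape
(17, 17)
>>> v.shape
(7, 7, 3)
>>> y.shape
(17, 17)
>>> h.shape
(17, 17)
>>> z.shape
(17, 17)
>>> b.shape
(7, 7, 17)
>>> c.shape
(7, 11, 17)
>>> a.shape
(3, 17)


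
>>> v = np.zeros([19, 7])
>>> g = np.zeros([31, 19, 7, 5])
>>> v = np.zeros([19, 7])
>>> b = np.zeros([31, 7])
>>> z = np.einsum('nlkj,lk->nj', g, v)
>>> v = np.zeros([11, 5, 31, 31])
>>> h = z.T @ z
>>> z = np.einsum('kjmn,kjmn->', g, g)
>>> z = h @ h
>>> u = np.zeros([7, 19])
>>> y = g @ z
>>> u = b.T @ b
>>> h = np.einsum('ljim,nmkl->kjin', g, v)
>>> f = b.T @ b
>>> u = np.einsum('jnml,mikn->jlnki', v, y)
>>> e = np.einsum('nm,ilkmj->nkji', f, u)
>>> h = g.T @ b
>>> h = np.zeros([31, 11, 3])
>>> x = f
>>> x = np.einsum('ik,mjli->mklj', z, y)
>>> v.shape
(11, 5, 31, 31)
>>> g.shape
(31, 19, 7, 5)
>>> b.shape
(31, 7)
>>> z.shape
(5, 5)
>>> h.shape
(31, 11, 3)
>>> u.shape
(11, 31, 5, 7, 19)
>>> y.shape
(31, 19, 7, 5)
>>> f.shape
(7, 7)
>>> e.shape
(7, 5, 19, 11)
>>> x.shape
(31, 5, 7, 19)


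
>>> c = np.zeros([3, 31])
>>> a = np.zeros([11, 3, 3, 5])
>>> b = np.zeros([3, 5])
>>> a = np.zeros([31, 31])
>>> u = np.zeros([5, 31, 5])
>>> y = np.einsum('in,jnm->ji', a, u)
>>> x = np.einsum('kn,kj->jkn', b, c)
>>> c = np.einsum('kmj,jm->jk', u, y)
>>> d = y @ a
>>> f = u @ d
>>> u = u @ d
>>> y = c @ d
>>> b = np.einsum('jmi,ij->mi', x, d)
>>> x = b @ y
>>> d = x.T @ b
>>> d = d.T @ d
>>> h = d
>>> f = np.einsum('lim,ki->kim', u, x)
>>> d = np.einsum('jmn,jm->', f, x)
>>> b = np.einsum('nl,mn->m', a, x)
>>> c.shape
(5, 5)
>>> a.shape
(31, 31)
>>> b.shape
(3,)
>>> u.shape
(5, 31, 31)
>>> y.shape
(5, 31)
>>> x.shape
(3, 31)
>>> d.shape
()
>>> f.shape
(3, 31, 31)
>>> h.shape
(5, 5)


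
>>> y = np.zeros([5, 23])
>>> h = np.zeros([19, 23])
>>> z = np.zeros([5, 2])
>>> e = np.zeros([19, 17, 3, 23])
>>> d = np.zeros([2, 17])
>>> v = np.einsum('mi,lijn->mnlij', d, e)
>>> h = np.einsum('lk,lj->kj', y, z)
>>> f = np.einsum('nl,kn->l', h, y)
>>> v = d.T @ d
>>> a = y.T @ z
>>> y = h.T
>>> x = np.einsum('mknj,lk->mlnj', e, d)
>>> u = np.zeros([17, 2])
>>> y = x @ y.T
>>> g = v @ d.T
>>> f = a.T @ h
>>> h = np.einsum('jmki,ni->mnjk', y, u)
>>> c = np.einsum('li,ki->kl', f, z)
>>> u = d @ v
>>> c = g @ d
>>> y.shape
(19, 2, 3, 2)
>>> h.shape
(2, 17, 19, 3)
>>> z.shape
(5, 2)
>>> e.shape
(19, 17, 3, 23)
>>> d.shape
(2, 17)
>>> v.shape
(17, 17)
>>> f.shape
(2, 2)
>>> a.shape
(23, 2)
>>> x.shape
(19, 2, 3, 23)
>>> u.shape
(2, 17)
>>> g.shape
(17, 2)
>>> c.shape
(17, 17)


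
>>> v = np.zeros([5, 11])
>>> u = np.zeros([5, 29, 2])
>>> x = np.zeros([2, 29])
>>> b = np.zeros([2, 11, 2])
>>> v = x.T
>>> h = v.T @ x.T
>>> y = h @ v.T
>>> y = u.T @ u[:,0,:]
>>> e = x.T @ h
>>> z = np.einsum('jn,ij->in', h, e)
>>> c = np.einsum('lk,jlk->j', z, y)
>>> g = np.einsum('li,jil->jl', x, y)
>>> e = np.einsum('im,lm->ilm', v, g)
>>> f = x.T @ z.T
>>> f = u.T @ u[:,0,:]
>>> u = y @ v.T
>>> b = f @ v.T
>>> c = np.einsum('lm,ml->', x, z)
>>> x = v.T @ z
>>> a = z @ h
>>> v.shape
(29, 2)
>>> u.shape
(2, 29, 29)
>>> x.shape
(2, 2)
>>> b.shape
(2, 29, 29)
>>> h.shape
(2, 2)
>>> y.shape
(2, 29, 2)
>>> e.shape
(29, 2, 2)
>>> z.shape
(29, 2)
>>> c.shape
()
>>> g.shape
(2, 2)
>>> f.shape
(2, 29, 2)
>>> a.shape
(29, 2)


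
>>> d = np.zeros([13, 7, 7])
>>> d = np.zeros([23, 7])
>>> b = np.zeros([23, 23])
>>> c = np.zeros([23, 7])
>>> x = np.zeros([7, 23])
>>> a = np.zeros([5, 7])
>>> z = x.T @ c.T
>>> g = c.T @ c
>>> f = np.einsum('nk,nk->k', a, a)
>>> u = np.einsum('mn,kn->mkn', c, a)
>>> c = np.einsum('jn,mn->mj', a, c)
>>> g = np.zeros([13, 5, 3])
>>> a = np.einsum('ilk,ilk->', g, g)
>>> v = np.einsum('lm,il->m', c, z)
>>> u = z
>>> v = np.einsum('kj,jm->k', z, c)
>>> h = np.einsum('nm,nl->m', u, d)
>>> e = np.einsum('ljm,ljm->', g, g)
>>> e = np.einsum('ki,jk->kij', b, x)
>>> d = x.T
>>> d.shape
(23, 7)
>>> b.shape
(23, 23)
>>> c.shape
(23, 5)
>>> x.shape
(7, 23)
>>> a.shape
()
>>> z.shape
(23, 23)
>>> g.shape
(13, 5, 3)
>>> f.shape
(7,)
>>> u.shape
(23, 23)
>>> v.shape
(23,)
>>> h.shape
(23,)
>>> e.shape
(23, 23, 7)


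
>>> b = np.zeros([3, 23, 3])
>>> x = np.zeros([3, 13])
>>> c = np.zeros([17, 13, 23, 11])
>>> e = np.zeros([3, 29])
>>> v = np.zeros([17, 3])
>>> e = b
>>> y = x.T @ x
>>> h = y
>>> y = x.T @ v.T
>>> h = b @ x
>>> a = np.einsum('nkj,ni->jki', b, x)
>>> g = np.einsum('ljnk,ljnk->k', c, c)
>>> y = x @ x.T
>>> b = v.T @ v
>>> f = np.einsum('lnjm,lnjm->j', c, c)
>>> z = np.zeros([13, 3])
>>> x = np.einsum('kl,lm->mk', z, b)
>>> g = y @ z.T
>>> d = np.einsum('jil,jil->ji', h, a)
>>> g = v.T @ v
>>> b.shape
(3, 3)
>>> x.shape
(3, 13)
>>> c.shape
(17, 13, 23, 11)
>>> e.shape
(3, 23, 3)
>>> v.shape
(17, 3)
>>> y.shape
(3, 3)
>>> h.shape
(3, 23, 13)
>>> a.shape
(3, 23, 13)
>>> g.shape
(3, 3)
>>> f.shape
(23,)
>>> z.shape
(13, 3)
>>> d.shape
(3, 23)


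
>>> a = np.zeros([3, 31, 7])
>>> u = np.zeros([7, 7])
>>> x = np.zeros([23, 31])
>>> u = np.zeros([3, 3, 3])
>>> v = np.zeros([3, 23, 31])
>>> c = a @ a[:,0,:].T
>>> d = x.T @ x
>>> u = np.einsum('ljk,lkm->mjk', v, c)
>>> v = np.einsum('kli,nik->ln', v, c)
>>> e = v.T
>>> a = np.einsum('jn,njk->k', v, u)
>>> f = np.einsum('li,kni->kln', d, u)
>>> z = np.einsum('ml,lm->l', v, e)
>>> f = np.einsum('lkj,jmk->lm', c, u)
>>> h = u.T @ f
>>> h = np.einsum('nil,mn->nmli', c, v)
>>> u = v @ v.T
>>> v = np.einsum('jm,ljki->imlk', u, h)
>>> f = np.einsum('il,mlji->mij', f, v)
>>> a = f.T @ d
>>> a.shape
(3, 3, 31)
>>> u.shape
(23, 23)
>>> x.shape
(23, 31)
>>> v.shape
(31, 23, 3, 3)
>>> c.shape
(3, 31, 3)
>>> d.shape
(31, 31)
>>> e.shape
(3, 23)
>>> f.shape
(31, 3, 3)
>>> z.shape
(3,)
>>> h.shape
(3, 23, 3, 31)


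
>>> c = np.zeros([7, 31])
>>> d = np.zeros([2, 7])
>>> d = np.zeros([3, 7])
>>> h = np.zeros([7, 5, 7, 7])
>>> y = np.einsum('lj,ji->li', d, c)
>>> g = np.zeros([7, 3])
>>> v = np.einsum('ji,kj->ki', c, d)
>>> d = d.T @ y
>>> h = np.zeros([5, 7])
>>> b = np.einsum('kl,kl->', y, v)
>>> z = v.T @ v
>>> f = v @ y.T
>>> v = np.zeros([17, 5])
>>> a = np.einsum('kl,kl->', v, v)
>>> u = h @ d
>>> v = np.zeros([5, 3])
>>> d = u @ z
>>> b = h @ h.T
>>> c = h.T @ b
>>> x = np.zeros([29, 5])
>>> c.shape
(7, 5)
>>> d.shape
(5, 31)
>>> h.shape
(5, 7)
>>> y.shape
(3, 31)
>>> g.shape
(7, 3)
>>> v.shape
(5, 3)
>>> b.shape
(5, 5)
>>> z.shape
(31, 31)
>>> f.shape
(3, 3)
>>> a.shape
()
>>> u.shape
(5, 31)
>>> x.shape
(29, 5)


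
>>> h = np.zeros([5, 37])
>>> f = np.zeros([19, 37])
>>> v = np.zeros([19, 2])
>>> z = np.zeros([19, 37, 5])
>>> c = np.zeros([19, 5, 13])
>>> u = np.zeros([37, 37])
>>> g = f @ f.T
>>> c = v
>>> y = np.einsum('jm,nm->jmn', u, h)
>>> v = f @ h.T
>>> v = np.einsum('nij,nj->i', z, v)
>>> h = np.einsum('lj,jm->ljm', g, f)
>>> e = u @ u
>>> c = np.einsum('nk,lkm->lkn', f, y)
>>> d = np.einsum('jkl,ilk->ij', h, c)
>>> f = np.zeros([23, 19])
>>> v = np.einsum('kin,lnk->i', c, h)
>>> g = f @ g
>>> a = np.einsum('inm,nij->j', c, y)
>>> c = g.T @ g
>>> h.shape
(19, 19, 37)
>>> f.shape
(23, 19)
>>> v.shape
(37,)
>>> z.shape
(19, 37, 5)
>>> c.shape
(19, 19)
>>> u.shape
(37, 37)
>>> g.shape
(23, 19)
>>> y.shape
(37, 37, 5)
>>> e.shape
(37, 37)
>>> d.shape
(37, 19)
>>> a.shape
(5,)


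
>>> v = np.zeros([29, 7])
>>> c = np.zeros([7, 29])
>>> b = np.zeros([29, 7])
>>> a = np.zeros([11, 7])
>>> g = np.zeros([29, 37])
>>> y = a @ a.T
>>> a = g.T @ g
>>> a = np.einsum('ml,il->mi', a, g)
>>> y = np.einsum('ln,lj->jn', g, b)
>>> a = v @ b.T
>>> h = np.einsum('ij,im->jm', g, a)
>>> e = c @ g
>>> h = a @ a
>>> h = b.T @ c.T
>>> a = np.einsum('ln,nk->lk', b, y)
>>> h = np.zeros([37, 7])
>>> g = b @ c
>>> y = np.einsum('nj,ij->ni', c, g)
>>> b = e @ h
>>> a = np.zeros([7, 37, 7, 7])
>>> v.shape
(29, 7)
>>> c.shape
(7, 29)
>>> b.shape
(7, 7)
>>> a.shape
(7, 37, 7, 7)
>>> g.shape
(29, 29)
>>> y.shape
(7, 29)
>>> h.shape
(37, 7)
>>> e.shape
(7, 37)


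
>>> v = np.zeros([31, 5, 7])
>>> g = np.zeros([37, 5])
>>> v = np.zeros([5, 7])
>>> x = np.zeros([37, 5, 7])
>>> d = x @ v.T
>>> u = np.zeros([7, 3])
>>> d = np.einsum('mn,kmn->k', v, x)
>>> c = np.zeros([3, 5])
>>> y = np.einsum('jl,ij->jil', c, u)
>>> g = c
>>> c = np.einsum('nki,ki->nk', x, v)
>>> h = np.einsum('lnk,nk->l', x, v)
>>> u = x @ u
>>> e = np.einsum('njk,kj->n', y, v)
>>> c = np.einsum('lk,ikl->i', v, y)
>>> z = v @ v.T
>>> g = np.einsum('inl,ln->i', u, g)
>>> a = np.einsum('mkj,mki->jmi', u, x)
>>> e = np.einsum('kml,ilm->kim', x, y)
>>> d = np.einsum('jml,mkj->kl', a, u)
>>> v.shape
(5, 7)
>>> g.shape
(37,)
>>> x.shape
(37, 5, 7)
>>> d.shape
(5, 7)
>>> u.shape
(37, 5, 3)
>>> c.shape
(3,)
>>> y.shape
(3, 7, 5)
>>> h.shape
(37,)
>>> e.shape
(37, 3, 5)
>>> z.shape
(5, 5)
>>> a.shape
(3, 37, 7)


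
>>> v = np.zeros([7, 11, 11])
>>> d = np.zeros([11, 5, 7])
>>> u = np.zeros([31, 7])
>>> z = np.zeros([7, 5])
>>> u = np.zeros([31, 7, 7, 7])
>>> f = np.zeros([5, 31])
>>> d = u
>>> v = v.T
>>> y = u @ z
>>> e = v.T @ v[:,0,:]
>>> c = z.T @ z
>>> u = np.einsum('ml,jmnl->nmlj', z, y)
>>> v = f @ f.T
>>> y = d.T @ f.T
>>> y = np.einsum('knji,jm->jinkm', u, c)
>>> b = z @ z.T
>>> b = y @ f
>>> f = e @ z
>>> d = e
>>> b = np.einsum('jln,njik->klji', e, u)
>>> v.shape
(5, 5)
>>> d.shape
(7, 11, 7)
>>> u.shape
(7, 7, 5, 31)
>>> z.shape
(7, 5)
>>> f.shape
(7, 11, 5)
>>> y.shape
(5, 31, 7, 7, 5)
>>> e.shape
(7, 11, 7)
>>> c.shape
(5, 5)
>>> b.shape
(31, 11, 7, 5)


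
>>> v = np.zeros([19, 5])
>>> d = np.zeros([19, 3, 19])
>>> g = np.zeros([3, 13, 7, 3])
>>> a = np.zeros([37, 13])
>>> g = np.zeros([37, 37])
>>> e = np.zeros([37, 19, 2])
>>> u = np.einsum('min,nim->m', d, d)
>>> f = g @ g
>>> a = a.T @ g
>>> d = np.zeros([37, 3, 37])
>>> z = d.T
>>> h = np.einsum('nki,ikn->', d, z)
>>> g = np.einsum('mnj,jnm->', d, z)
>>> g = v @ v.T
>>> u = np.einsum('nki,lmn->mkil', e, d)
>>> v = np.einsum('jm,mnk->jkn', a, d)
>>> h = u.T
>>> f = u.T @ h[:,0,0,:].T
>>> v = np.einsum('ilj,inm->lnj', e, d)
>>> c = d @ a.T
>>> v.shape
(19, 3, 2)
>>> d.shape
(37, 3, 37)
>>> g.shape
(19, 19)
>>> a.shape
(13, 37)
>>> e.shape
(37, 19, 2)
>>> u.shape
(3, 19, 2, 37)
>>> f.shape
(37, 2, 19, 37)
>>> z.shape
(37, 3, 37)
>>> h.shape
(37, 2, 19, 3)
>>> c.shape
(37, 3, 13)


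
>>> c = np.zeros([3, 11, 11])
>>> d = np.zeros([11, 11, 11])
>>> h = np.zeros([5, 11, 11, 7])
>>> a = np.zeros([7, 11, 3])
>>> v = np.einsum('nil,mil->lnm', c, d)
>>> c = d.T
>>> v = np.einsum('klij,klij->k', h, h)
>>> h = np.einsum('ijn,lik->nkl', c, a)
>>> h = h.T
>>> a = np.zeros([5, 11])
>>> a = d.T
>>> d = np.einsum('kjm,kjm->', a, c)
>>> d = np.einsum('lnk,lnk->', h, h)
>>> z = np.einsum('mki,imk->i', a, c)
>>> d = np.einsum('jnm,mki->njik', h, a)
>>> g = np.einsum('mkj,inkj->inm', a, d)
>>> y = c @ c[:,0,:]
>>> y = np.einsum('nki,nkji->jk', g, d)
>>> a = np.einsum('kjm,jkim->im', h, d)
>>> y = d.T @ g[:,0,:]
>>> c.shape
(11, 11, 11)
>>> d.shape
(3, 7, 11, 11)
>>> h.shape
(7, 3, 11)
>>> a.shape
(11, 11)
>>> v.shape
(5,)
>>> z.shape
(11,)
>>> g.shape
(3, 7, 11)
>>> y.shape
(11, 11, 7, 11)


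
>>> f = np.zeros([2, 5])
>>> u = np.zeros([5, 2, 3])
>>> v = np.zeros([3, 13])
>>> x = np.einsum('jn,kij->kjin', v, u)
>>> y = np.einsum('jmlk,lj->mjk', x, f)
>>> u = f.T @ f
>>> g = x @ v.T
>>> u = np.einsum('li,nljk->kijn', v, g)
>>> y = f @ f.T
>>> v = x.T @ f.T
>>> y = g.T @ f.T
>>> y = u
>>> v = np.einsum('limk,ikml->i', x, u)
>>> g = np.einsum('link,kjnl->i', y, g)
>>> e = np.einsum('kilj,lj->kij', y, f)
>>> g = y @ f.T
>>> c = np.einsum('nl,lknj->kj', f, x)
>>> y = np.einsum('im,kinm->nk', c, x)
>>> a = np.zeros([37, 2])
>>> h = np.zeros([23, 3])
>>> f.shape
(2, 5)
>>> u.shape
(3, 13, 2, 5)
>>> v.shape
(3,)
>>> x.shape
(5, 3, 2, 13)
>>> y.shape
(2, 5)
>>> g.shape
(3, 13, 2, 2)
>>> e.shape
(3, 13, 5)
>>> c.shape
(3, 13)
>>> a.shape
(37, 2)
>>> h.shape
(23, 3)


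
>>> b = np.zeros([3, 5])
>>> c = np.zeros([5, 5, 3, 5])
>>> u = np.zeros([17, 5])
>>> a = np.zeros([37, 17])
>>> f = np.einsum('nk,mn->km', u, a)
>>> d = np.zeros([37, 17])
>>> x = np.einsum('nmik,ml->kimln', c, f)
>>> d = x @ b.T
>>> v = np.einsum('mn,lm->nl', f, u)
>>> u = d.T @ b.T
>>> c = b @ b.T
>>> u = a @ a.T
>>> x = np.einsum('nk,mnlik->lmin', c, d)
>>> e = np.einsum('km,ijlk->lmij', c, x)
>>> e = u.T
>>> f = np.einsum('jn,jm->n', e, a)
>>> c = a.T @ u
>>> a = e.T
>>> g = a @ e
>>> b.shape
(3, 5)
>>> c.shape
(17, 37)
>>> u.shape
(37, 37)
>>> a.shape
(37, 37)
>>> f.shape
(37,)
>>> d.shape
(5, 3, 5, 37, 3)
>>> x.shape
(5, 5, 37, 3)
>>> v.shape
(37, 17)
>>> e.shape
(37, 37)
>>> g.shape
(37, 37)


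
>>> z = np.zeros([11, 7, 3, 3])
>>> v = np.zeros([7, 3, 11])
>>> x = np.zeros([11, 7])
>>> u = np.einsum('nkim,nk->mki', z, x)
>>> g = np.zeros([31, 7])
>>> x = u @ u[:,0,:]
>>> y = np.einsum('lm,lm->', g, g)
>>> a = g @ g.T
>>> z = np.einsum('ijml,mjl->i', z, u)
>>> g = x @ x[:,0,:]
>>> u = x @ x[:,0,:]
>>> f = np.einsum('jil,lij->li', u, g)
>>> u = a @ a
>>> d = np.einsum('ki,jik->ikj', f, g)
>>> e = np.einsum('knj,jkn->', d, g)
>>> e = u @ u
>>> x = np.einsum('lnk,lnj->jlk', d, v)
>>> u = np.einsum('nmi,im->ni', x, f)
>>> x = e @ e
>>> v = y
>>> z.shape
(11,)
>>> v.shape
()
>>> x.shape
(31, 31)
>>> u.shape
(11, 3)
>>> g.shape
(3, 7, 3)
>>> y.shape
()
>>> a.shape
(31, 31)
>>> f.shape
(3, 7)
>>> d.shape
(7, 3, 3)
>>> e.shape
(31, 31)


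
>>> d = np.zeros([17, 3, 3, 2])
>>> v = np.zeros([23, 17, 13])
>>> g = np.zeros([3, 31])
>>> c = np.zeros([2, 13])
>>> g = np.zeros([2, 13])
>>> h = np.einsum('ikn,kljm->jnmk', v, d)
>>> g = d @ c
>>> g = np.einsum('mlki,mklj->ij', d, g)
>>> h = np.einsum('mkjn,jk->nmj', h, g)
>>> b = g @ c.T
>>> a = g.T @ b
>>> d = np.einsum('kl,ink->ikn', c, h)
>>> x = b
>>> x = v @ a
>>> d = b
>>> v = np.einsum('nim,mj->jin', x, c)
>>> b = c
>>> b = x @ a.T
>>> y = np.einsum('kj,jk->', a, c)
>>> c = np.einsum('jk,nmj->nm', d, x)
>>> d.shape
(2, 2)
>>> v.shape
(13, 17, 23)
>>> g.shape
(2, 13)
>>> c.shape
(23, 17)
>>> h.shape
(17, 3, 2)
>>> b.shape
(23, 17, 13)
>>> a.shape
(13, 2)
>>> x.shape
(23, 17, 2)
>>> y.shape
()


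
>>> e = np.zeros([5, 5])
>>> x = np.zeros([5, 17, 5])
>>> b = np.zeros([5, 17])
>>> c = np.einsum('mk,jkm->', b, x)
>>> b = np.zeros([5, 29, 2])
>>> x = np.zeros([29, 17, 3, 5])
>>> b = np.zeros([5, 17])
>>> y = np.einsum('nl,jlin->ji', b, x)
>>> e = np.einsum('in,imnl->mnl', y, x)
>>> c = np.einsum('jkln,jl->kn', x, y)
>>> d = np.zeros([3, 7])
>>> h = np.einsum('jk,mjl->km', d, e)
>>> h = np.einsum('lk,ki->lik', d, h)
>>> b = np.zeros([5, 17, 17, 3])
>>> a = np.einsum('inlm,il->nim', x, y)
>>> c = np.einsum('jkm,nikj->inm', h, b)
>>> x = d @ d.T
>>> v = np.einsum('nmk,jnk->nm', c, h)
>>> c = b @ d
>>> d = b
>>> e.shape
(17, 3, 5)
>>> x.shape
(3, 3)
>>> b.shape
(5, 17, 17, 3)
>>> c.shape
(5, 17, 17, 7)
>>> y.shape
(29, 3)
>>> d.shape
(5, 17, 17, 3)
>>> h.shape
(3, 17, 7)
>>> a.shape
(17, 29, 5)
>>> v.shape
(17, 5)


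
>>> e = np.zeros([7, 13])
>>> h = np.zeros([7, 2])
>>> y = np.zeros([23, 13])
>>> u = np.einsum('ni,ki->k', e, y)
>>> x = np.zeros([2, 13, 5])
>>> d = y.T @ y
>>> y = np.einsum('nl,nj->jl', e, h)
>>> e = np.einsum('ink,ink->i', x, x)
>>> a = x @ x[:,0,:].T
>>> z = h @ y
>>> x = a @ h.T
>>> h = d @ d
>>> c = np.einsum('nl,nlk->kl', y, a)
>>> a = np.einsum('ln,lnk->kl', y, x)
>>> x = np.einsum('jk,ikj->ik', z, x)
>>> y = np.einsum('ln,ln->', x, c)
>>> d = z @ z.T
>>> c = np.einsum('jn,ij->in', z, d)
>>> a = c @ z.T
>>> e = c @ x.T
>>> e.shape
(7, 2)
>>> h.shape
(13, 13)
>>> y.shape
()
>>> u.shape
(23,)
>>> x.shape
(2, 13)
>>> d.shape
(7, 7)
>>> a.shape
(7, 7)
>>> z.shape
(7, 13)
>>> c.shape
(7, 13)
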